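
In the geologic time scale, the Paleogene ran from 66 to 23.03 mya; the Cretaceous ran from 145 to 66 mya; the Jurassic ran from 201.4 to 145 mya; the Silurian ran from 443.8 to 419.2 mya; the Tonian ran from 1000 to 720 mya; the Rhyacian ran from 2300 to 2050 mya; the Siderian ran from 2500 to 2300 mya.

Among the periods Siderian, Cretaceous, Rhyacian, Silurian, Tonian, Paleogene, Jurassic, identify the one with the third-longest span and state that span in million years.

Start − end for each: Siderian 2500 − 2300 = 200; Cretaceous 145 − 66 = 79; Rhyacian 2300 − 2050 = 250; Silurian 443.8 − 419.2 = 24.6; Tonian 1000 − 720 = 280; Paleogene 66 − 23.03 = 42.97; Jurassic 201.4 − 145 = 56.4.
Ranking these from longest: Tonian > Rhyacian > Siderian > Cretaceous > Jurassic > Paleogene > Silurian.
Position 3 in that ranking is Siderian, which lasted 200 Myr.

Siderian, 200 million years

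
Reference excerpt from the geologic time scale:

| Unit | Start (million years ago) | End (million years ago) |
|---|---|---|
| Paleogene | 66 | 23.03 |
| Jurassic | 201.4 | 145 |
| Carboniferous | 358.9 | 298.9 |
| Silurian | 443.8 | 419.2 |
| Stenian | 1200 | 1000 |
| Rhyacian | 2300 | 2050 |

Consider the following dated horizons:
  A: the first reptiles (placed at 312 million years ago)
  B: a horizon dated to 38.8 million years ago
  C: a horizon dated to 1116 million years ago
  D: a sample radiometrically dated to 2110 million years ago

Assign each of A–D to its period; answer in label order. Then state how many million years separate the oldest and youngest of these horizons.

A: 312 Ma lies in 358.9–298.9 Ma, so Carboniferous.
B: 38.8 Ma lies in 66–23.03 Ma, so Paleogene.
C: 1116 Ma lies in 1200–1000 Ma, so Stenian.
D: 2110 Ma lies in 2300–2050 Ma, so Rhyacian.
Oldest = 2110 Ma, youngest = 38.8 Ma → span 2071.2 Myr.

A — Carboniferous; B — Paleogene; C — Stenian; D — Rhyacian; span 2071.2 million years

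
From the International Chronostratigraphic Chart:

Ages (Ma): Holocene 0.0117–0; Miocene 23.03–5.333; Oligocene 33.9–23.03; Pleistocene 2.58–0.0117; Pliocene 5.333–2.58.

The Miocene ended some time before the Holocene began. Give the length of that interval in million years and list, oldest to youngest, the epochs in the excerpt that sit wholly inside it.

5.3213 million years; Pliocene, Pleistocene

The Miocene closes at 5.333 Ma and the Holocene opens at 0.0117 Ma, so the interval is 5.333 − 0.0117 = 5.3213 Myr.
An epoch fits inside if it starts at or after 5.333 Ma and ends at or before 0.0117 Ma; oldest first that gives Pliocene, Pleistocene.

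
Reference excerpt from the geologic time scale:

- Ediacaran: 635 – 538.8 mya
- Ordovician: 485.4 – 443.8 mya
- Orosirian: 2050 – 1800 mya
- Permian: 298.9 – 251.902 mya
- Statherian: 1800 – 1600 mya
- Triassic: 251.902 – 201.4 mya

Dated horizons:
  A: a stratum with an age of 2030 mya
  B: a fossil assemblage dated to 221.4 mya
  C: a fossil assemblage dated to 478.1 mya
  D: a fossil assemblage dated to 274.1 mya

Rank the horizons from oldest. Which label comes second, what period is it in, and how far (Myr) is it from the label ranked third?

C, in the Ordovician; 204 million years to D

Sorted oldest-first by Ma: A (2030), C (478.1), D (274.1), B (221.4).
The second oldest is C at 478.1 Ma, which lies in 485.4–443.8 Ma: the Ordovician.
The third oldest is D at 274.1 Ma; separation = |478.1 − 274.1| = 204 Myr.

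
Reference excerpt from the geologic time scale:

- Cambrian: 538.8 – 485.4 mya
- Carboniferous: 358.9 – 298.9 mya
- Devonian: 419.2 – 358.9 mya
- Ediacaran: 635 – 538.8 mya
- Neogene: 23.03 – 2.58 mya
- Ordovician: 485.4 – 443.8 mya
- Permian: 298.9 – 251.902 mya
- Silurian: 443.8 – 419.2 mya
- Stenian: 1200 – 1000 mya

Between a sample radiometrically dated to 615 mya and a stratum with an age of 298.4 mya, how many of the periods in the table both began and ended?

5

The older date is 615 Ma and the younger is 298.4 Ma.
Periods with start < 615 and end > 298.4 Ma: Cambrian (538.8–485.4), Ordovician (485.4–443.8), Silurian (443.8–419.2), Devonian (419.2–358.9), Carboniferous (358.9–298.9).
That is 5 complete periods.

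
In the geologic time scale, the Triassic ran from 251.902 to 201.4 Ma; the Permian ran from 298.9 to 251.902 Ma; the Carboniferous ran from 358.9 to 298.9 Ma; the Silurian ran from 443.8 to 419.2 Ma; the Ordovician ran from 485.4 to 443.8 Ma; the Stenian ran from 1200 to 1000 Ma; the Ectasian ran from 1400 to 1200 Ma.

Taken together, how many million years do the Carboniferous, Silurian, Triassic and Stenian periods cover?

335.102 million years

Each duration: Carboniferous = 60; Silurian = 24.6; Triassic = 50.502; Stenian = 200.
Sum: 60 + 24.6 + 50.502 + 200 = 335.102 Myr.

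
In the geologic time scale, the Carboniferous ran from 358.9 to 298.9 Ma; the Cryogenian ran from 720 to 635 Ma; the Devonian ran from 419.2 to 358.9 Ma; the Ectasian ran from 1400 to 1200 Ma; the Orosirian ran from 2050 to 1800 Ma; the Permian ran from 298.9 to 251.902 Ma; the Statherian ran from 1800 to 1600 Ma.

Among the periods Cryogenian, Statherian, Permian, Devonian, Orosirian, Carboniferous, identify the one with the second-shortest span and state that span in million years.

Durations: Cryogenian 85; Statherian 200; Permian 46.998; Devonian 60.3; Orosirian 250; Carboniferous 60 Myr.
Sorted shortest-first: Permian (46.998), Carboniferous (60), Devonian (60.3), Cryogenian (85), Statherian (200), Orosirian (250).
The second shortest is Carboniferous at 60 Myr.

Carboniferous, 60 million years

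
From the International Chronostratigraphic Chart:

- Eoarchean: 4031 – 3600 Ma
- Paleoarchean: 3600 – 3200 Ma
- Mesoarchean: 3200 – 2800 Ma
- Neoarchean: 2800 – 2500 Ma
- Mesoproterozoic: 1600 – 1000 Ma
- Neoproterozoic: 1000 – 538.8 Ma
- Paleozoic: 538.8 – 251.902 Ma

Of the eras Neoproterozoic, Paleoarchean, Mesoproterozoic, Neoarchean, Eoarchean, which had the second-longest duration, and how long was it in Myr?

Neoproterozoic, 461.2 million years

Durations: Neoproterozoic 461.2; Paleoarchean 400; Mesoproterozoic 600; Neoarchean 300; Eoarchean 431 Myr.
Sorted longest-first: Mesoproterozoic (600), Neoproterozoic (461.2), Eoarchean (431), Paleoarchean (400), Neoarchean (300).
The second longest is Neoproterozoic at 461.2 Myr.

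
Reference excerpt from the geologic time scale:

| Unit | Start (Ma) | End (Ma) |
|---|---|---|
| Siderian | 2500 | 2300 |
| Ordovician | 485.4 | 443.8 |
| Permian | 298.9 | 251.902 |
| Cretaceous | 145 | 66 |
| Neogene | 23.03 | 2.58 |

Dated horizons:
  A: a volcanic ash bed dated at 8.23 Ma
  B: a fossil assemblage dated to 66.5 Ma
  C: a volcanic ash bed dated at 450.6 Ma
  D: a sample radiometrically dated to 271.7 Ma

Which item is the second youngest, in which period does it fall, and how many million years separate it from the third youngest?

B, in the Cretaceous; 205.2 million years to D

Sorted youngest-first by Ma: A (8.23), B (66.5), D (271.7), C (450.6).
The second youngest is B at 66.5 Ma, which lies in 145–66 Ma: the Cretaceous.
The third youngest is D at 271.7 Ma; separation = |66.5 − 271.7| = 205.2 Myr.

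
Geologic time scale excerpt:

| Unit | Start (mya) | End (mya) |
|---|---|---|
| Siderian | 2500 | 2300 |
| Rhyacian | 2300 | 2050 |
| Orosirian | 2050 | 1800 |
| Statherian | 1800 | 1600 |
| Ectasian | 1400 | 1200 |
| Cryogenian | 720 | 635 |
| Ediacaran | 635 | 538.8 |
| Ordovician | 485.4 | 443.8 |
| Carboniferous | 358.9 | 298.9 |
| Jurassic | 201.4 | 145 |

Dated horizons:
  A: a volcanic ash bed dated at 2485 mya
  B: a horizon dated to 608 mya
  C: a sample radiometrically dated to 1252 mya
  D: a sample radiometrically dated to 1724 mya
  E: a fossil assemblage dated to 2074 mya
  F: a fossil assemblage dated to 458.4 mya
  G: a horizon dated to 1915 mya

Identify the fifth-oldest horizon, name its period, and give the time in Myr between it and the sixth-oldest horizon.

C, in the Ectasian; 644 million years to B

Sorted oldest-first by Ma: A (2485), E (2074), G (1915), D (1724), C (1252), B (608), F (458.4).
The fifth oldest is C at 1252 Ma, which lies in 1400–1200 Ma: the Ectasian.
The sixth oldest is B at 608 Ma; separation = |1252 − 608| = 644 Myr.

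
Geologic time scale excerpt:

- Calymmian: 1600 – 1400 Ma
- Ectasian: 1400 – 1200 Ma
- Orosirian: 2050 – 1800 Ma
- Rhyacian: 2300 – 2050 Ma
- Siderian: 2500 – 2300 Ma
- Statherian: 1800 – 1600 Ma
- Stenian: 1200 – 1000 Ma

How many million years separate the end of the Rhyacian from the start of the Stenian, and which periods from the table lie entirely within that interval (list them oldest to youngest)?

850 million years; Orosirian, Statherian, Calymmian, Ectasian

End of Rhyacian = 2050 Ma; start of Stenian = 1200 Ma.
Gap = 2050 − 1200 = 850 Myr.
Periods wholly inside 2050–1200 Ma: Orosirian (2050–1800), Statherian (1800–1600), Calymmian (1600–1400), Ectasian (1400–1200).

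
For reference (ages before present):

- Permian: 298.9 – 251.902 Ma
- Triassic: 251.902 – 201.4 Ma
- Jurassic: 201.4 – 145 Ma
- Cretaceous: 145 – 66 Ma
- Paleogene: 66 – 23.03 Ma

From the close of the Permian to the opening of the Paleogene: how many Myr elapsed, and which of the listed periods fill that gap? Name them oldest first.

End of Permian = 251.902 Ma; start of Paleogene = 66 Ma.
Gap = 251.902 − 66 = 185.902 Myr.
Periods wholly inside 251.902–66 Ma: Triassic (251.902–201.4), Jurassic (201.4–145), Cretaceous (145–66).

185.902 million years; Triassic, Jurassic, Cretaceous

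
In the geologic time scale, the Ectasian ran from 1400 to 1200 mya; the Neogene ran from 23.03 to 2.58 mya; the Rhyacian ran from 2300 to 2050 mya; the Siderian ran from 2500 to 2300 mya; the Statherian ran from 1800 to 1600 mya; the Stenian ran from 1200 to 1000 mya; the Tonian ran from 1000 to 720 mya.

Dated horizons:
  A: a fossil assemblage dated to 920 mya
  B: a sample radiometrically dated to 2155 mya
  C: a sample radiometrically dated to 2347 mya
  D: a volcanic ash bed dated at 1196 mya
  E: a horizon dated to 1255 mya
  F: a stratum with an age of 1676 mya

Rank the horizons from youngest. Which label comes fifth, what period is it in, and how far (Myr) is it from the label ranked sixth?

B, in the Rhyacian; 192 million years to C

Sorted youngest-first by Ma: A (920), D (1196), E (1255), F (1676), B (2155), C (2347).
The fifth youngest is B at 2155 Ma, which lies in 2300–2050 Ma: the Rhyacian.
The sixth youngest is C at 2347 Ma; separation = |2155 − 2347| = 192 Myr.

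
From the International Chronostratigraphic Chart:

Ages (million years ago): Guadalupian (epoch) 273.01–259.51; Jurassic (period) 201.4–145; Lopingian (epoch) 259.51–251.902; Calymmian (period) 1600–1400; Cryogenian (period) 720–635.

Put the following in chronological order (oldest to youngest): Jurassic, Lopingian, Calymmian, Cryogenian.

Calymmian, then Cryogenian, then Lopingian, then Jurassic

The oldest of these is Calymmian (starts 1600 Ma) and the youngest is Jurassic (ends 145 Ma).
In between, by decreasing start age: Cryogenian (720), Lopingian (259.51).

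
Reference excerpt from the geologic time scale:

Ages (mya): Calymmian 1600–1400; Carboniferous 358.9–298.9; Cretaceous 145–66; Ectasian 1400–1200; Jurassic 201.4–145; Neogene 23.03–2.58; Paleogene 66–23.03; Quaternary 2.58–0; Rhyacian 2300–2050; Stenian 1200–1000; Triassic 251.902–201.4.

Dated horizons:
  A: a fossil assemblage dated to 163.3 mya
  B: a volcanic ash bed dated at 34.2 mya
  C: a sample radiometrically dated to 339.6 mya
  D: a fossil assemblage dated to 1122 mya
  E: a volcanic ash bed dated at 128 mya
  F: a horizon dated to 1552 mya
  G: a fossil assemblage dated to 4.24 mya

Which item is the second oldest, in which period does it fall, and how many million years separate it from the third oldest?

Larger Ma means older, so oldest first: F 1552 > D 1122 > C 339.6 > A 163.3 > E 128 > B 34.2 > G 4.24.
Counting 2 along gives D (1122 Ma); the excerpt puts that inside the Stenian, 1200–1000 Ma.
Next in line is C (339.6 Ma), and 1122 − 339.6 = 782.4 Myr.

D, in the Stenian; 782.4 million years to C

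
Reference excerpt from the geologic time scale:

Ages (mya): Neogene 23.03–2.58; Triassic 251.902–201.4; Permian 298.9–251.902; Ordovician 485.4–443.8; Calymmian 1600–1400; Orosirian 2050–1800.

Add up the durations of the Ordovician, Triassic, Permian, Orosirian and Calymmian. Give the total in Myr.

Each duration: Ordovician = 41.6; Triassic = 50.502; Permian = 46.998; Orosirian = 250; Calymmian = 200.
Sum: 41.6 + 50.502 + 46.998 + 250 + 200 = 589.1 Myr.

589.1 million years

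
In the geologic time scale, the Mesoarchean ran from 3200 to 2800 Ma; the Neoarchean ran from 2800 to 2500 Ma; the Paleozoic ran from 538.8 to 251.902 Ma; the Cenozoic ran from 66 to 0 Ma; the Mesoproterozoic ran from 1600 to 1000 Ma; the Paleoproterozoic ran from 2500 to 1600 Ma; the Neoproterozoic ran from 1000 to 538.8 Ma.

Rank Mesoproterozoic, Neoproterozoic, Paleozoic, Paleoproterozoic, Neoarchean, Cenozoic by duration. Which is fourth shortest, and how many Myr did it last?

Neoproterozoic, 461.2 million years

Durations: Mesoproterozoic 600; Neoproterozoic 461.2; Paleozoic 286.898; Paleoproterozoic 900; Neoarchean 300; Cenozoic 66 Myr.
Sorted shortest-first: Cenozoic (66), Paleozoic (286.898), Neoarchean (300), Neoproterozoic (461.2), Mesoproterozoic (600), Paleoproterozoic (900).
The fourth shortest is Neoproterozoic at 461.2 Myr.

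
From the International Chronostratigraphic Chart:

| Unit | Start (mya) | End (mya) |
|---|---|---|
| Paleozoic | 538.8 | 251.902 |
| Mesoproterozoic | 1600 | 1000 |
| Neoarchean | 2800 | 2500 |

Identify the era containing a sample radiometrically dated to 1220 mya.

1220 Ma lies between 1600 and 1000 Ma, so it falls in the Mesoproterozoic.

Mesoproterozoic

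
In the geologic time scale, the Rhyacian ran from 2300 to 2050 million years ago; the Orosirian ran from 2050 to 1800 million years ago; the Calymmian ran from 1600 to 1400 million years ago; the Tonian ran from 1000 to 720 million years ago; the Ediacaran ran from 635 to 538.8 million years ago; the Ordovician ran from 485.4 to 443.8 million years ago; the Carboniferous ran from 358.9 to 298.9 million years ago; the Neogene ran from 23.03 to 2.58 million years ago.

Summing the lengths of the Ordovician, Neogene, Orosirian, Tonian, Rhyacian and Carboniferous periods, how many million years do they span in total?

Each duration: Ordovician = 41.6; Neogene = 20.45; Orosirian = 250; Tonian = 280; Rhyacian = 250; Carboniferous = 60.
Sum: 41.6 + 20.45 + 250 + 280 + 250 + 60 = 902.05 Myr.

902.05 million years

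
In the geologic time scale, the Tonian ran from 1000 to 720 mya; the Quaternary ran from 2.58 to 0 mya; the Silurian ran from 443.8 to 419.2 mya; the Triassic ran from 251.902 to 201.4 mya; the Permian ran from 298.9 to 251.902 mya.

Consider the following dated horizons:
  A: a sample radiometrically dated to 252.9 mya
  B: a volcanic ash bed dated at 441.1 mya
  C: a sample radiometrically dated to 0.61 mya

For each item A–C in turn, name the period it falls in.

Match each age against the start–end ranges in the excerpt: A = 252.9 Ma → Permian (298.9–251.902); B = 441.1 Ma → Silurian (443.8–419.2); C = 0.61 Ma → Quaternary (2.58–0).

A — Permian; B — Silurian; C — Quaternary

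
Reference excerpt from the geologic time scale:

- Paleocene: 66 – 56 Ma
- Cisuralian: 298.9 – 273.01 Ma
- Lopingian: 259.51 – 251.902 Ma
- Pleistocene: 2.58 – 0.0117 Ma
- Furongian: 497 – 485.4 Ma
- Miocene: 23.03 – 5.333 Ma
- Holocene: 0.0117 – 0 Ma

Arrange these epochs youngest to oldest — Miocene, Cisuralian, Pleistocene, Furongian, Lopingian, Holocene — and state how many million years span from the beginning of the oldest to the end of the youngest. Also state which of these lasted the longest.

From the excerpt: Miocene 23.03–5.333; Cisuralian 298.9–273.01; Pleistocene 2.58–0.0117; Furongian 497–485.4; Lopingian 259.51–251.902; Holocene 0.0117–0 (Ma).
Larger Ma is earlier, so the oldest is Furongian and the youngest is Holocene; youngest to oldest: Holocene, Pleistocene, Miocene, Lopingian, Cisuralian, Furongian.
Oldest start 497 minus youngest end 0 gives 497 Myr overall.
Individual lengths (start − end): Lopingian 7.608; Holocene 0.0117; Furongian 11.6; Cisuralian 25.89; Miocene 17.697; Pleistocene 2.5683. The largest is Cisuralian at 25.89 Myr.

Holocene, Pleistocene, Miocene, Lopingian, Cisuralian, Furongian; total span 497 Myr; longest is Cisuralian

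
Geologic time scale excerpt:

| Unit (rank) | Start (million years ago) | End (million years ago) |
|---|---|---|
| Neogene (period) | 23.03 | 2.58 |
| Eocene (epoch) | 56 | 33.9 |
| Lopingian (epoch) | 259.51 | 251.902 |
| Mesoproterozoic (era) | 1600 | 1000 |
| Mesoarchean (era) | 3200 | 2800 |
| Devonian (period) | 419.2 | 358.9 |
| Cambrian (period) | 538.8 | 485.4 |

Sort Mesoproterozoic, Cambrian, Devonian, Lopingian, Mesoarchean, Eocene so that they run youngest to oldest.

Eocene → Lopingian → Devonian → Cambrian → Mesoproterozoic → Mesoarchean

Sorting by start age (ascending Ma, since larger Ma = older): Eocene began 56, Lopingian began 259.51, Devonian began 419.2, Cambrian began 538.8, Mesoproterozoic began 1600, Mesoarchean began 3200.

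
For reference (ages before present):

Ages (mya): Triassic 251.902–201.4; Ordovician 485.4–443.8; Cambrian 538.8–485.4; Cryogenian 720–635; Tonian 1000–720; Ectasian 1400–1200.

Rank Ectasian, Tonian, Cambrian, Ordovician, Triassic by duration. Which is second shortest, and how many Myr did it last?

Durations: Ectasian 200; Tonian 280; Cambrian 53.4; Ordovician 41.6; Triassic 50.502 Myr.
Sorted shortest-first: Ordovician (41.6), Triassic (50.502), Cambrian (53.4), Ectasian (200), Tonian (280).
The second shortest is Triassic at 50.502 Myr.

Triassic, 50.502 million years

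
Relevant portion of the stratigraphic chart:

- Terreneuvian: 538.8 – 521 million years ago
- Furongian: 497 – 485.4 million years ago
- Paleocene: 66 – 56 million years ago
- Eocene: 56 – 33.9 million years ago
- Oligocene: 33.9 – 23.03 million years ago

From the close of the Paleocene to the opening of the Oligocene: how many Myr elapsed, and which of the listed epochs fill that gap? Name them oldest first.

22.1 million years; Eocene

The Paleocene closes at 56 Ma and the Oligocene opens at 33.9 Ma, so the interval is 56 − 33.9 = 22.1 Myr.
An epoch fits inside if it starts at or after 56 Ma and ends at or before 33.9 Ma; oldest first that gives Eocene.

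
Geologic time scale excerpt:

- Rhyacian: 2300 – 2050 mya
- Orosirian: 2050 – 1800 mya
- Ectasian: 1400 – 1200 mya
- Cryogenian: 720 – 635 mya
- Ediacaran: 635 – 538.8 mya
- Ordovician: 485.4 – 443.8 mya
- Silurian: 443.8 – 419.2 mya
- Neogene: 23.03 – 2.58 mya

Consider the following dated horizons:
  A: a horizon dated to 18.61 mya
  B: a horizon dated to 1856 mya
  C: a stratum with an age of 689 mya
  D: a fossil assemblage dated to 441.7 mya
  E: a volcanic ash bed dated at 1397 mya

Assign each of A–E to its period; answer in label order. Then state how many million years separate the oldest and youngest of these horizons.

A — Neogene; B — Orosirian; C — Cryogenian; D — Silurian; E — Ectasian; span 1837.39 million years

A: 18.61 Ma lies in 23.03–2.58 Ma, so Neogene.
B: 1856 Ma lies in 2050–1800 Ma, so Orosirian.
C: 689 Ma lies in 720–635 Ma, so Cryogenian.
D: 441.7 Ma lies in 443.8–419.2 Ma, so Silurian.
E: 1397 Ma lies in 1400–1200 Ma, so Ectasian.
Oldest = 1856 Ma, youngest = 18.61 Ma → span 1837.39 Myr.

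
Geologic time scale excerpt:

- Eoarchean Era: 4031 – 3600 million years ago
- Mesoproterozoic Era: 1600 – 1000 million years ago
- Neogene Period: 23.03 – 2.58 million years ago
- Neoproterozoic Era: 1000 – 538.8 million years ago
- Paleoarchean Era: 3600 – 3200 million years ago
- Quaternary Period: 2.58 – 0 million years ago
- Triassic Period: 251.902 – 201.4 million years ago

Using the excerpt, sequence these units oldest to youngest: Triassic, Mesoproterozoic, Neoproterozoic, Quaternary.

Mesoproterozoic, then Neoproterozoic, then Triassic, then Quaternary

Sorting by start age (descending Ma, since larger Ma = older): Mesoproterozoic start 1600, Neoproterozoic start 1000, Triassic start 251.902, Quaternary start 2.58.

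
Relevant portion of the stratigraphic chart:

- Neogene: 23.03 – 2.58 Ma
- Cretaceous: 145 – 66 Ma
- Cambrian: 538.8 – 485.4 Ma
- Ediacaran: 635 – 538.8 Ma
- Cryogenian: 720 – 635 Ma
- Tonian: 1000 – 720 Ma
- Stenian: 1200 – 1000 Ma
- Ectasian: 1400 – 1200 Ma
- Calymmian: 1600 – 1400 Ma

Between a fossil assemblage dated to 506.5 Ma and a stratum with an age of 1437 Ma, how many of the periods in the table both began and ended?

5

1437 Ma sits inside the Calymmian (1600–1400) and 506.5 Ma inside the Cambrian (538.8–485.4); neither of those is wholly between the two dates.
The listed periods lying completely between them are Ectasian, Stenian, Tonian, Cryogenian, Ediacaran — 5 in all.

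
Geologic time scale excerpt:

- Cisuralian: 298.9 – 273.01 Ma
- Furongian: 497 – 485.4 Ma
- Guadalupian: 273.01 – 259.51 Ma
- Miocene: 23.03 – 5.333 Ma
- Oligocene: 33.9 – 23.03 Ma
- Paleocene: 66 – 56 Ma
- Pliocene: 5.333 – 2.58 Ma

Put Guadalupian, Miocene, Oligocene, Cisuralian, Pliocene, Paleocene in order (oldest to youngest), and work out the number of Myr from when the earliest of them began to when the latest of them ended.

Start ages (Ma): Cisuralian 298.9, Guadalupian 273.01, Paleocene 66, Oligocene 33.9, Miocene 23.03, Pliocene 5.333.
Ordered oldest to youngest: Cisuralian, Guadalupian, Paleocene, Oligocene, Miocene, Pliocene.
Span = 298.9 − 2.58 = 296.32 Myr.

Cisuralian, Guadalupian, Paleocene, Oligocene, Miocene, Pliocene; total span 296.32 Myr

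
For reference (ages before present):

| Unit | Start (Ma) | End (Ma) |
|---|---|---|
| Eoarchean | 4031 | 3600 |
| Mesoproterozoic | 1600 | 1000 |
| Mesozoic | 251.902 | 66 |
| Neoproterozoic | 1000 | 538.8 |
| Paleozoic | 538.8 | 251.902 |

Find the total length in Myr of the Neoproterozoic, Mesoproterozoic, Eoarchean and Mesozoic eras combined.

1678.102 million years

Each duration: Neoproterozoic = 461.2; Mesoproterozoic = 600; Eoarchean = 431; Mesozoic = 185.902.
Sum: 461.2 + 600 + 431 + 185.902 = 1678.102 Myr.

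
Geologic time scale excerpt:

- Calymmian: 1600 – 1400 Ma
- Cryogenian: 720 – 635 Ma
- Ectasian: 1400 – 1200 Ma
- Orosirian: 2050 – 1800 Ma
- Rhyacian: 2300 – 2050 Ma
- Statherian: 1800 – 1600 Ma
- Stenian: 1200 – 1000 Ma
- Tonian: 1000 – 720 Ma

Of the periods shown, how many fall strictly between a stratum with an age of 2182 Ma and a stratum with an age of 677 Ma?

6

2182 Ma sits inside the Rhyacian (2300–2050) and 677 Ma inside the Cryogenian (720–635); neither of those is wholly between the two dates.
The listed periods lying completely between them are Orosirian, Statherian, Calymmian, Ectasian, Stenian, Tonian — 6 in all.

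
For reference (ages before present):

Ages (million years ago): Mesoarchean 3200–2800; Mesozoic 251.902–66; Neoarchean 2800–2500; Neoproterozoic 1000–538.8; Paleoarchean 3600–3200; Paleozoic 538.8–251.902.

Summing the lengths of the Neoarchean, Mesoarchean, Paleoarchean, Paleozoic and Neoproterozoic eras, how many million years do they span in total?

Each duration: Neoarchean = 300; Mesoarchean = 400; Paleoarchean = 400; Paleozoic = 286.898; Neoproterozoic = 461.2.
Sum: 300 + 400 + 400 + 286.898 + 461.2 = 1848.098 Myr.

1848.098 million years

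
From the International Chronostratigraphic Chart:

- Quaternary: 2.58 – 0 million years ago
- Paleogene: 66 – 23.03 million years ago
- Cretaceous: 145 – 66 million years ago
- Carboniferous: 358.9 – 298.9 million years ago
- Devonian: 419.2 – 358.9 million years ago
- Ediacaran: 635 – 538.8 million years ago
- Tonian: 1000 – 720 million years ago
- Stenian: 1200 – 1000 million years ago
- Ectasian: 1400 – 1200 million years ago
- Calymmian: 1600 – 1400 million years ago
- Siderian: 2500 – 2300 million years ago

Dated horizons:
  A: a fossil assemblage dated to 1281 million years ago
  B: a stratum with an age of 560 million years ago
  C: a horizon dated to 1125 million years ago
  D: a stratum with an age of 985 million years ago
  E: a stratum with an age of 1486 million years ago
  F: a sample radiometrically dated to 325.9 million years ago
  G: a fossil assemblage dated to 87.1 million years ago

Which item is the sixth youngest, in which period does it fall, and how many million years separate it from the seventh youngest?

A, in the Ectasian; 205 million years to E

Smaller Ma means younger, so youngest first: G 87.1 < F 325.9 < B 560 < D 985 < C 1125 < A 1281 < E 1486.
Counting 6 along gives A (1281 Ma); the excerpt puts that inside the Ectasian, 1400–1200 Ma.
Next in line is E (1486 Ma), and 1486 − 1281 = 205 Myr.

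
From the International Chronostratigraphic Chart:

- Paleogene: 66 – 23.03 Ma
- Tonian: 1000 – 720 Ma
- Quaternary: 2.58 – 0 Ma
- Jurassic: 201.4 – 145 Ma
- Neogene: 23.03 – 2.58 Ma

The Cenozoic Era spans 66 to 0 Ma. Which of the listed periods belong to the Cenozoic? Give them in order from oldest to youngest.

Paleogene, Neogene, Quaternary

Periods with both bounds inside 66–0 Ma: Paleogene (66–23.03), Neogene (23.03–2.58), Quaternary (2.58–0).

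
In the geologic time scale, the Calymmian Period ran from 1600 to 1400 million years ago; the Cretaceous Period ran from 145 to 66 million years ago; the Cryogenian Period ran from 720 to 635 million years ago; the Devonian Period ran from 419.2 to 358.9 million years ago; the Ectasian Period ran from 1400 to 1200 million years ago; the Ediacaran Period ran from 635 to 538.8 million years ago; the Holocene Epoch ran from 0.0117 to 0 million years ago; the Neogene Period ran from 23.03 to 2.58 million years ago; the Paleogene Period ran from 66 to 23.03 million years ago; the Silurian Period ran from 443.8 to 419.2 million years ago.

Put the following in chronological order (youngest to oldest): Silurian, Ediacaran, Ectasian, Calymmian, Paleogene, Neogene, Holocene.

Read off each span (Ma): Silurian 443.8–419.2; Ediacaran 635–538.8; Ectasian 1400–1200; Calymmian 1600–1400; Paleogene 66–23.03; Neogene 23.03–2.58; Holocene 0.0117–0.
Larger Ma is older, so oldest→youngest is Calymmian, Ectasian, Ediacaran, Silurian, Paleogene, Neogene, Holocene; reverse it for youngest→oldest.

Holocene → Neogene → Paleogene → Silurian → Ediacaran → Ectasian → Calymmian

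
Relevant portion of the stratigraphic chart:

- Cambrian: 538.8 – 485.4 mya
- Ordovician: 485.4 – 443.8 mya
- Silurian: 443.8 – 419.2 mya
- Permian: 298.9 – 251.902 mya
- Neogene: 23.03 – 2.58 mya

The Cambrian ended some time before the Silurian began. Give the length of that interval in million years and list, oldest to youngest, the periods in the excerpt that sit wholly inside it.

End of Cambrian = 485.4 Ma; start of Silurian = 443.8 Ma.
Gap = 485.4 − 443.8 = 41.6 Myr.
Periods wholly inside 485.4–443.8 Ma: Ordovician (485.4–443.8).

41.6 million years; Ordovician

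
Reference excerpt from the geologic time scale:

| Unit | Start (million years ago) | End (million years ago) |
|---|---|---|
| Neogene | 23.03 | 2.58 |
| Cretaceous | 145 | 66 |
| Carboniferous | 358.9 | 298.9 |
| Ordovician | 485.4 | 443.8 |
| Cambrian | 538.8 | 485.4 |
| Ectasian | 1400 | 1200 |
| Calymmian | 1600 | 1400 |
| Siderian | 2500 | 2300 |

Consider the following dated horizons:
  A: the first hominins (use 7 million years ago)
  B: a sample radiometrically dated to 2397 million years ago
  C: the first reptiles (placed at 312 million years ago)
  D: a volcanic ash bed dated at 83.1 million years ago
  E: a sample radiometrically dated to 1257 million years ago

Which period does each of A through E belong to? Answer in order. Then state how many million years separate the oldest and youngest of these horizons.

A — Neogene; B — Siderian; C — Carboniferous; D — Cretaceous; E — Ectasian; span 2390 million years

Match each age against the start–end ranges in the excerpt: A = 7 Ma → Neogene (23.03–2.58); B = 2397 Ma → Siderian (2500–2300); C = 312 Ma → Carboniferous (358.9–298.9); D = 83.1 Ma → Cretaceous (145–66); E = 1257 Ma → Ectasian (1400–1200).
The largest age is 2397 Ma and the smallest is 7 Ma; their difference is 2390 Myr.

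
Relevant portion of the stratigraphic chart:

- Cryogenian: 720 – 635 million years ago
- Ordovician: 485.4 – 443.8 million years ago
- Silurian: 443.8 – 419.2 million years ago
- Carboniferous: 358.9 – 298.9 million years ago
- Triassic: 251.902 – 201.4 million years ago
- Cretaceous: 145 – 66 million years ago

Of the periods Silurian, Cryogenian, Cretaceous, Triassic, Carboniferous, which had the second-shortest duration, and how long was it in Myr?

Triassic, 50.502 million years

Durations: Silurian 24.6; Cryogenian 85; Cretaceous 79; Triassic 50.502; Carboniferous 60 Myr.
Sorted shortest-first: Silurian (24.6), Triassic (50.502), Carboniferous (60), Cretaceous (79), Cryogenian (85).
The second shortest is Triassic at 50.502 Myr.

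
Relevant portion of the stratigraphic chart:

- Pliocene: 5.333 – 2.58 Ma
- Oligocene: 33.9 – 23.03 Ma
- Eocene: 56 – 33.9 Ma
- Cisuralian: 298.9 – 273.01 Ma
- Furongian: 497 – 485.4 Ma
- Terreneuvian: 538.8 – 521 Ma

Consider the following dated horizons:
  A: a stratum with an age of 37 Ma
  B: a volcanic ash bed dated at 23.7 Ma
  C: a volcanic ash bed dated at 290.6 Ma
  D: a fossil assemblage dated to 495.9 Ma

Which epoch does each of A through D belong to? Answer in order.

Match each age against the start–end ranges in the excerpt: A = 37 Ma → Eocene (56–33.9); B = 23.7 Ma → Oligocene (33.9–23.03); C = 290.6 Ma → Cisuralian (298.9–273.01); D = 495.9 Ma → Furongian (497–485.4).

A — Eocene; B — Oligocene; C — Cisuralian; D — Furongian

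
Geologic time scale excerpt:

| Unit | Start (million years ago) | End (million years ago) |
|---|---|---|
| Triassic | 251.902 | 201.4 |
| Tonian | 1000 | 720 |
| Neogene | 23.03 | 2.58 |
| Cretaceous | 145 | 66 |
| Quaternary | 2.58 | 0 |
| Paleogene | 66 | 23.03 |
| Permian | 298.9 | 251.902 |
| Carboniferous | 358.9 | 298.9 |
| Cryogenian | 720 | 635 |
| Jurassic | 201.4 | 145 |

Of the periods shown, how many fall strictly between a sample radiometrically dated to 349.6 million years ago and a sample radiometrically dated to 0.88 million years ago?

349.6 Ma sits inside the Carboniferous (358.9–298.9) and 0.88 Ma inside the Quaternary (2.58–0); neither of those is wholly between the two dates.
The listed periods lying completely between them are Permian, Triassic, Jurassic, Cretaceous, Paleogene, Neogene — 6 in all.

6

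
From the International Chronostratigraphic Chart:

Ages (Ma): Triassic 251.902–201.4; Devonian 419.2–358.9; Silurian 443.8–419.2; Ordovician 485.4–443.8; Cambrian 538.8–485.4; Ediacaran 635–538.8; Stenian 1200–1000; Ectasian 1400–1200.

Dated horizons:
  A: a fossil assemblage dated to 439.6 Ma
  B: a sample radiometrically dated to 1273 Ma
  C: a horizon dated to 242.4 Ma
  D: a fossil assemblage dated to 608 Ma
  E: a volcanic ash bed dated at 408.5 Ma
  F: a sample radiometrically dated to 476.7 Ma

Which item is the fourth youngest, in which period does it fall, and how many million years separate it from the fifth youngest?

Smaller Ma means younger, so youngest first: C 242.4 < E 408.5 < A 439.6 < F 476.7 < D 608 < B 1273.
Counting 4 along gives F (476.7 Ma); the excerpt puts that inside the Ordovician, 485.4–443.8 Ma.
Next in line is D (608 Ma), and 608 − 476.7 = 131.3 Myr.

F, in the Ordovician; 131.3 million years to D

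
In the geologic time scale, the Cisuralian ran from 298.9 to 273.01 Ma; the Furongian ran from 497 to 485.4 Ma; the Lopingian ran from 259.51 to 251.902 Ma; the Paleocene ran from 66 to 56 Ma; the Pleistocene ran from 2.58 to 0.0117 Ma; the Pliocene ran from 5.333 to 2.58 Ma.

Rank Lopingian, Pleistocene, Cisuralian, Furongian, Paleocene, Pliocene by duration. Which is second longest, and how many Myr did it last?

Furongian, 11.6 million years

Start − end for each: Lopingian 259.51 − 251.902 = 7.608; Pleistocene 2.58 − 0.0117 = 2.5683; Cisuralian 298.9 − 273.01 = 25.89; Furongian 497 − 485.4 = 11.6; Paleocene 66 − 56 = 10; Pliocene 5.333 − 2.58 = 2.753.
Ranking these from longest: Cisuralian > Furongian > Paleocene > Lopingian > Pliocene > Pleistocene.
Position 2 in that ranking is Furongian, which lasted 11.6 Myr.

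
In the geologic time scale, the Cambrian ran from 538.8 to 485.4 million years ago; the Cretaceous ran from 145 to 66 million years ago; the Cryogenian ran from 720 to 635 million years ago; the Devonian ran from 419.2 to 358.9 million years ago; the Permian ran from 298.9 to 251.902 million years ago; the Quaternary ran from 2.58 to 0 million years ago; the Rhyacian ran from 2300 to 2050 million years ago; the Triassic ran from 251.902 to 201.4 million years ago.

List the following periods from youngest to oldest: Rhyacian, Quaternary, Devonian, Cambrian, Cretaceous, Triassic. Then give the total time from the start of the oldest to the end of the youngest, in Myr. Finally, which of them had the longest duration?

Quaternary, Cretaceous, Triassic, Devonian, Cambrian, Rhyacian; total span 2300 Myr; longest is Rhyacian

From the excerpt: Rhyacian 2300–2050; Quaternary 2.58–0; Devonian 419.2–358.9; Cambrian 538.8–485.4; Cretaceous 145–66; Triassic 251.902–201.4 (Ma).
Larger Ma is earlier, so the oldest is Rhyacian and the youngest is Quaternary; youngest to oldest: Quaternary, Cretaceous, Triassic, Devonian, Cambrian, Rhyacian.
Oldest start 2300 minus youngest end 0 gives 2300 Myr overall.
Individual lengths (start − end): Triassic 50.502; Cretaceous 79; Quaternary 2.58; Cambrian 53.4; Devonian 60.3; Rhyacian 250. The largest is Rhyacian at 250 Myr.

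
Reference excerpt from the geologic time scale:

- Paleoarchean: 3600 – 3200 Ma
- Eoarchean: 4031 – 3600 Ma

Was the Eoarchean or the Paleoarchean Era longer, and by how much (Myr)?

Eoarchean: 4031 − 3600 = 431 Myr.
Paleoarchean: 3600 − 3200 = 400 Myr.
Difference: 431 − 400 = 31 Myr, so the Eoarchean was longer.

Eoarchean, by 31 million years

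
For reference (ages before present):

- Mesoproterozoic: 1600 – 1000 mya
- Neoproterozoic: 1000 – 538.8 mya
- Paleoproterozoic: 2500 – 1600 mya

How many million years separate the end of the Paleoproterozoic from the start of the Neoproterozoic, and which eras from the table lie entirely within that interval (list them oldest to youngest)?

The Paleoproterozoic closes at 1600 Ma and the Neoproterozoic opens at 1000 Ma, so the interval is 1600 − 1000 = 600 Myr.
An era fits inside if it starts at or after 1600 Ma and ends at or before 1000 Ma; oldest first that gives Mesoproterozoic.

600 million years; Mesoproterozoic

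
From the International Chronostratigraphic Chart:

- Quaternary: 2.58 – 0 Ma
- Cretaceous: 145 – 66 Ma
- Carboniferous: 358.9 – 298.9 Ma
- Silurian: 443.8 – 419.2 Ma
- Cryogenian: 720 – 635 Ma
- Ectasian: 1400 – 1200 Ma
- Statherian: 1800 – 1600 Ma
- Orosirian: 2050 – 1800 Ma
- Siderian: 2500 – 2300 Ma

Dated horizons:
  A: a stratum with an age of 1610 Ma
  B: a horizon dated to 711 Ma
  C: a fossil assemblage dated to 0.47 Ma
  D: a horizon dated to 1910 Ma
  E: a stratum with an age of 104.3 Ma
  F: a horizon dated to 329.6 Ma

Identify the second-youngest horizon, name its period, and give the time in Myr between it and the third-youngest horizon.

E, in the Cretaceous; 225.3 million years to F

Sorted youngest-first by Ma: C (0.47), E (104.3), F (329.6), B (711), A (1610), D (1910).
The second youngest is E at 104.3 Ma, which lies in 145–66 Ma: the Cretaceous.
The third youngest is F at 329.6 Ma; separation = |104.3 − 329.6| = 225.3 Myr.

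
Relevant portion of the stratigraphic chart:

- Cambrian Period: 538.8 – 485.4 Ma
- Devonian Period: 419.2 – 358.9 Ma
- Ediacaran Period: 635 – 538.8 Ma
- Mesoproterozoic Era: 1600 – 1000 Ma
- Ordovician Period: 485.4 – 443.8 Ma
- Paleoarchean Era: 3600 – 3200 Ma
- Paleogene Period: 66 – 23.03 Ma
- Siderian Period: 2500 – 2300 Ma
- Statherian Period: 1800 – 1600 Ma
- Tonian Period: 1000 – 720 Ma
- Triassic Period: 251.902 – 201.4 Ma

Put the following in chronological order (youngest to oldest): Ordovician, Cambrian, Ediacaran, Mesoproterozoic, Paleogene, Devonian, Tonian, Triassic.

Paleogene, Triassic, Devonian, Ordovician, Cambrian, Ediacaran, Tonian, Mesoproterozoic

Sorting by start age (ascending Ma, since larger Ma = older): Paleogene start 66, Triassic start 251.902, Devonian start 419.2, Ordovician start 485.4, Cambrian start 538.8, Ediacaran start 635, Tonian start 1000, Mesoproterozoic start 1600.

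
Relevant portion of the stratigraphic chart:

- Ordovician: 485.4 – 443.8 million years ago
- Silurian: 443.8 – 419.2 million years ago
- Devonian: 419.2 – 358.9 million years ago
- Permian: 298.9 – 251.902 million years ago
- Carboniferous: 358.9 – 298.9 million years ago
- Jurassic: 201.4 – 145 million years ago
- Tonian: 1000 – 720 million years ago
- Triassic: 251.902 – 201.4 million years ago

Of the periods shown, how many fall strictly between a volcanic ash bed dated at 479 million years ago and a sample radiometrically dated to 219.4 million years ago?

479 Ma sits inside the Ordovician (485.4–443.8) and 219.4 Ma inside the Triassic (251.902–201.4); neither of those is wholly between the two dates.
The listed periods lying completely between them are Silurian, Devonian, Carboniferous, Permian — 4 in all.

4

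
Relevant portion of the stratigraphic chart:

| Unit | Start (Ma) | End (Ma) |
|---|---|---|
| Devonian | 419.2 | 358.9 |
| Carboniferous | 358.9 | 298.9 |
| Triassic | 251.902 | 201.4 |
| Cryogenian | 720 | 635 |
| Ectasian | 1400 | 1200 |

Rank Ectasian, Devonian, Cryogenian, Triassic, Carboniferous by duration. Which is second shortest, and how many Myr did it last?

Durations: Ectasian 200; Devonian 60.3; Cryogenian 85; Triassic 50.502; Carboniferous 60 Myr.
Sorted shortest-first: Triassic (50.502), Carboniferous (60), Devonian (60.3), Cryogenian (85), Ectasian (200).
The second shortest is Carboniferous at 60 Myr.

Carboniferous, 60 million years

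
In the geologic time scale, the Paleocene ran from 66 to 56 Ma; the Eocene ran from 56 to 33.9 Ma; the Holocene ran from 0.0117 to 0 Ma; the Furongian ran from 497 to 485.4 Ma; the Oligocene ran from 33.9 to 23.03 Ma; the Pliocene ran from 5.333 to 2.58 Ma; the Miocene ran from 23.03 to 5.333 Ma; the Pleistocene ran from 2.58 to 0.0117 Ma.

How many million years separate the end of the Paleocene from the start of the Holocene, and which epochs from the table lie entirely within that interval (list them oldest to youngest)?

55.9883 million years; Eocene, Oligocene, Miocene, Pliocene, Pleistocene

The Paleocene closes at 56 Ma and the Holocene opens at 0.0117 Ma, so the interval is 56 − 0.0117 = 55.9883 Myr.
An epoch fits inside if it starts at or after 56 Ma and ends at or before 0.0117 Ma; oldest first that gives Eocene, Oligocene, Miocene, Pliocene, Pleistocene.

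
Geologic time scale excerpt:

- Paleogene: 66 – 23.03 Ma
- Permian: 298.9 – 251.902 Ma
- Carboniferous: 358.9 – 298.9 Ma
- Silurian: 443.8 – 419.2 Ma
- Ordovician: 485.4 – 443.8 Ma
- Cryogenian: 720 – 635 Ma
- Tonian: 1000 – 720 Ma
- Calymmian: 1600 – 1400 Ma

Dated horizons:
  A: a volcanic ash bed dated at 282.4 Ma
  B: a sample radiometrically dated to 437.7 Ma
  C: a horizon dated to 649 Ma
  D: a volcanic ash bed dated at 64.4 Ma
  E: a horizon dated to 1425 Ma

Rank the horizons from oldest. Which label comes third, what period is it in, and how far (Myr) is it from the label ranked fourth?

Larger Ma means older, so oldest first: E 1425 > C 649 > B 437.7 > A 282.4 > D 64.4.
Counting 3 along gives B (437.7 Ma); the excerpt puts that inside the Silurian, 443.8–419.2 Ma.
Next in line is A (282.4 Ma), and 437.7 − 282.4 = 155.3 Myr.

B, in the Silurian; 155.3 million years to A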